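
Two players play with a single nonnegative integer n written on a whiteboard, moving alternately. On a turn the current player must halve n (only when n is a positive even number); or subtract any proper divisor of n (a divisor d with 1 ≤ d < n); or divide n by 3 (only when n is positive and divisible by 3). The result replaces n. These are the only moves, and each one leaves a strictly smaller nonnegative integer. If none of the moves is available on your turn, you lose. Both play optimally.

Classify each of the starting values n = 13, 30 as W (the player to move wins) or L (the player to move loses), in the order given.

Classify positions by backward induction: terminal positions (no move available) are L. From any other position, the mover wins iff some move reaches an L.
n=0: no move → L
n=1: no move → L
n=2: W (go to 1, an L position)
n=3: W (go to 1, an L position)
n=4: L (options 2(W), 3(W) are all W)
n=5: W (go to 4, an L position)
n=6: W (go to 4, an L position)
n=7: L (sole option 6(W) is W)
n=8: W (go to 4, an L position)
n=9: L (options 3(W), 6(W), 8(W) are all W)
n=10: W (go to 9, an L position)
n=11: L (sole option 10(W) is W)
n=12: W (go to 4, an L position)
n=13: L (sole option 12(W) is W)
n=14: W (go to 7, an L position)
n=15: L (options 5(W), 10(W), 12(W), 14(W) are all W)
n=16: W (go to 15, an L position)
n=17: L (sole option 16(W) is W)
n=18: W (go to 9, an L position)
n=19: L (sole option 18(W) is W)
n=20: W (go to 15, an L position)
n=21: W (go to 7, an L position)
n=22: W (go to 11, an L position)
n=23: L (sole option 22(W) is W)
n=24: W (go to 23, an L position)
n=25: L (options 20(W), 24(W) are all W)
n=26: W (go to 13, an L position)
n=27: W (go to 9, an L position)
n=28: L (options 14(W), 21(W), 24(W), 26(W), 27(W) are all W)
n=29: W (go to 28, an L position)
n=30: W (go to 15, an L position)

13: L, 30: W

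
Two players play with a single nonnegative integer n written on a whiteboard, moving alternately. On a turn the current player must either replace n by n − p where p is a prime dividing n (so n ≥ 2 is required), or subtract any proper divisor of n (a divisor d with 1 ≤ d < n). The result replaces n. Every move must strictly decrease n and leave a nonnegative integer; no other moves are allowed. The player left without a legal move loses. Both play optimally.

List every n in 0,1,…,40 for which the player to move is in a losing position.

0, 1, 4, 9, 14, 20, 26, 32, 35, 38

Work bottom-up. With no move the player to move loses. Otherwise the position is W if at least one move leads to an L position for the opponent, and L if every move leads to a W.
n=0: no move → L
n=1: no move → L
n=2: reaches L-position 0 → W
n=3: reaches L-position 0 → W
n=4: only reaches 2(W), 3(W), all W → L
n=5: reaches L-position 0 → W
n=6: reaches L-position 4 → W
n=7: reaches L-position 0 → W
n=8: reaches L-position 4 → W
n=9: only reaches 6(W), 8(W), all W → L
n=10: reaches L-position 9 → W
n=11: reaches L-position 0 → W
n=12: reaches L-position 9 → W
n=13: reaches L-position 0 → W
n=14: only reaches 7(W), 12(W), 13(W), all W → L
n=15: reaches L-position 14 → W
n=16: reaches L-position 14 → W
n=17: reaches L-position 0 → W
n=18: reaches L-position 9 → W
n=19: reaches L-position 0 → W
n=20: only reaches 10(W), 15(W), 16(W), 18(W), 19(W), all W → L
n=21: reaches L-position 14 → W
n=22: reaches L-position 20 → W
n=23: reaches L-position 0 → W
n=24: reaches L-position 20 → W
n=25: reaches L-position 20 → W
n=26: only reaches 13(W), 24(W), 25(W), all W → L
n=27: reaches L-position 26 → W
n=28: reaches L-position 14 → W
n=29: reaches L-position 0 → W
n=30: reaches L-position 20 → W
n=31: reaches L-position 0 → W
n=32: only reaches 16(W), 24(W), 28(W), 30(W), 31(W), all W → L
n=33: reaches L-position 32 → W
n=34: reaches L-position 32 → W
n=35: only reaches 28(W), 30(W), 34(W), all W → L
n=36: reaches L-position 32 → W
n=37: reaches L-position 0 → W
n=38: only reaches 19(W), 36(W), 37(W), all W → L
n=39: reaches L-position 26 → W
n=40: reaches L-position 20 → W
Reading off the rows marked L gives the requested list; there are 10 such values of n.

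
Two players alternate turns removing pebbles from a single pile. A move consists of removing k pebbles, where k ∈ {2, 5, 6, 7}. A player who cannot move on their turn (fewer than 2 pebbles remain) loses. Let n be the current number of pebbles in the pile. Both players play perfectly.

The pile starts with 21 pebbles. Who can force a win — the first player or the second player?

Compute win/loss labels from the base case upward. A position with no move is L. Any other position is W if it can reach an L in one move, else L.
n=0: no move → L
n=1: no move → L
n=2: W (go to 0, an L position)
n=3: W (go to 1, an L position)
n=4: L (sole option 2(W) is W)
n=5: W (go to 0, an L position)
n=6: W (go to 4, an L position)
n=7: W (go to 1, an L position)
n=8: W (go to 1, an L position)
n=9: W (go to 4, an L position)
n=10: W (go to 4, an L position)
n=11: W (go to 4, an L position)
n=12: L (options 10(W), 7(W), 6(W), 5(W) are all W)
n=13: L (options 11(W), 8(W), 7(W), 6(W) are all W)
n=14: W (go to 12, an L position)
n=15: W (go to 13, an L position)
n=16: L (options 14(W), 11(W), 10(W), 9(W) are all W)
n=17: W (go to 12, an L position)
n=18: W (go to 16, an L position)
n=19: W (go to 13, an L position)
n=20: W (go to 13, an L position)
n=21: W (go to 16, an L position)
From 21 the player to move can remove 5, leaving 16, reaching an L position.

The first player wins.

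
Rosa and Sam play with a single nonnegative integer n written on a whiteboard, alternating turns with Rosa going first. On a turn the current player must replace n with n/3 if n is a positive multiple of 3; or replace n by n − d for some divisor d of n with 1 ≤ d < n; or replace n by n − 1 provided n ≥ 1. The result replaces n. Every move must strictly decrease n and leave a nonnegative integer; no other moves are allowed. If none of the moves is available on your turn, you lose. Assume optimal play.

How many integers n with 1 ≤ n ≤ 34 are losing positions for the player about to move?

Classify positions by backward induction: terminal positions (no move available) are L. From any other position, the mover wins iff some move reaches an L.
n=0: no move → L
n=1: W (go to 0, an L position)
n=2: L (sole option 1(W) is W)
n=3: W (go to 2, an L position)
n=4: W (go to 2, an L position)
n=5: L (sole option 4(W) is W)
n=6: W (go to 2, an L position)
n=7: L (sole option 6(W) is W)
n=8: W (go to 7, an L position)
n=9: L (options 3(W), 6(W), 8(W) are all W)
n=10: W (go to 5, an L position)
n=11: L (sole option 10(W) is W)
n=12: W (go to 9, an L position)
n=13: L (sole option 12(W) is W)
n=14: W (go to 7, an L position)
n=15: W (go to 5, an L position)
n=16: L (options 8(W), 12(W), 14(W), 15(W) are all W)
n=17: W (go to 16, an L position)
n=18: W (go to 9, an L position)
n=19: L (sole option 18(W) is W)
n=20: W (go to 16, an L position)
n=21: W (go to 7, an L position)
n=22: W (go to 11, an L position)
n=23: L (sole option 22(W) is W)
n=24: W (go to 16, an L position)
n=25: L (options 20(W), 24(W) are all W)
n=26: W (go to 13, an L position)
n=27: W (go to 9, an L position)
n=28: L (options 14(W), 21(W), 24(W), 26(W), 27(W) are all W)
n=29: W (go to 28, an L position)
n=30: W (go to 25, an L position)
n=31: L (sole option 30(W) is W)
n=32: W (go to 16, an L position)
n=33: W (go to 11, an L position)
n=34: L (options 17(W), 32(W), 33(W) are all W)
L entries with 1 ≤ n ≤ 34 (n=0 is outside the asked range and is not counted): n = 2, 5, 7, 9, 11, 13, 16, 19, 23, 25, 28, 31, 34; that makes 13.

13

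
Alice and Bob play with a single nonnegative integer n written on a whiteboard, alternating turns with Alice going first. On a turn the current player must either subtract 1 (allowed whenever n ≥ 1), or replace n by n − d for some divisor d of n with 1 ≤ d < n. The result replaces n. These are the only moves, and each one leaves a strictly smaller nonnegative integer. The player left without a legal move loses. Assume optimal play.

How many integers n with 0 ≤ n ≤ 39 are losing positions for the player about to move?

Compute win/loss labels from the base case upward. A position with no move is L. Any other position is W if it can reach an L in one move, else L.
n=0: no move → L
n=1: →0(L), so W
n=2: →1(W) only, which is W, so L
n=3: →2(L), so W
n=4: →2(L), so W
n=5: →4(W) only, which is W, so L
n=6: →5(L), so W
n=7: →6(W) only, which is W, so L
n=8: →7(L), so W
n=9: →6(W), 8(W) — all W, so L
n=10: →5(L), so W
n=11: →10(W) only, which is W, so L
n=12: →9(L), so W
n=13: →12(W) only, which is W, so L
n=14: →7(L), so W
n=15: →10(W), 12(W), 14(W) — all W, so L
n=16: →15(L), so W
n=17: →16(W) only, which is W, so L
n=18: →9(L), so W
n=19: →18(W) only, which is W, so L
n=20: →15(L), so W
n=21: →14(W), 18(W), 20(W) — all W, so L
n=22: →11(L), so W
n=23: →22(W) only, which is W, so L
n=24: →21(L), so W
n=25: →20(W), 24(W) — all W, so L
n=26: →13(L), so W
n=27: →18(W), 24(W), 26(W) — all W, so L
n=28: →21(L), so W
n=29: →28(W) only, which is W, so L
n=30: →15(L), so W
n=31: →30(W) only, which is W, so L
n=32: →31(L), so W
n=33: →22(W), 30(W), 32(W) — all W, so L
n=34: →17(L), so W
n=35: →28(W), 30(W), 34(W) — all W, so L
n=36: →27(L), so W
n=37: →36(W) only, which is W, so L
n=38: →19(L), so W
n=39: →26(W), 36(W), 38(W) — all W, so L
L entries with 0 ≤ n ≤ 39: n = 0, 2, 5, 7, 9, 11, 13, 15, 17, 19, 21, 23, 25, 27, 29, 31, 33, 35, 37, 39; that makes 20.

20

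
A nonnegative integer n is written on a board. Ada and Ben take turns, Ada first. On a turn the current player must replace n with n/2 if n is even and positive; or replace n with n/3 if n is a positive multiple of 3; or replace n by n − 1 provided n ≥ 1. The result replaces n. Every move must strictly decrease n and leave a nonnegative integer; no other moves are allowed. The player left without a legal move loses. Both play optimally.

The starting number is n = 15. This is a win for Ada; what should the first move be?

Work bottom-up. With no move the player to move loses. Otherwise the position is W if at least one move leads to an L position for the opponent, and L if every move leads to a W.
n=0: no move → L
n=1: can move to 0, which is L ⇒ W
n=2: the only move is to 1(W), a W ⇒ L
n=3: can move to 2, which is L ⇒ W
n=4: can move to 2, which is L ⇒ W
n=5: the only move is to 4(W), a W ⇒ L
n=6: can move to 2, which is L ⇒ W
n=7: the only move is to 6(W), a W ⇒ L
n=8: can move to 7, which is L ⇒ W
n=9: moves to 3(W), 8(W); every one is W ⇒ L
n=10: can move to 5, which is L ⇒ W
n=11: the only move is to 10(W), a W ⇒ L
n=12: can move to 11, which is L ⇒ W
n=13: the only move is to 12(W), a W ⇒ L
n=14: can move to 7, which is L ⇒ W
n=15: can move to 5, which is L ⇒ W
From 15, the L positions reachable in one move are: 5.

Move to 5.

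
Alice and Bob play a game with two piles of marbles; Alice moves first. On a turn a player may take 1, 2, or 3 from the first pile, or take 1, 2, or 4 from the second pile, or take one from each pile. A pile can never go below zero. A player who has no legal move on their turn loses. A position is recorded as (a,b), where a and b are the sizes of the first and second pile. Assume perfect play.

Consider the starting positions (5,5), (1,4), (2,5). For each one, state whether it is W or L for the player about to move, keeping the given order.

Positions with no move are L. A position that does have a move is losing for the player to move precisely when every available move leads to a winning position for the opponent. Fill in the labels:
No move ever increases a pile, so every position that can arise here has a ≤ 5 and b ≤ 5; it is enough to label the cells with 0 ≤ a ≤ 5 and 0 ≤ b ≤ 5.
Every move lowers a or b (never raises either), so fill the grid row by row in increasing a, and left to right within a row: each cell's successors are then already labelled.
      b=0  b=1  b=2  b=3  b=4  b=5
a=0:    L    W    W    L    W    W
a=1:    W    W    L    W    W    L
a=2:    W    L    W    W    L    W
a=3:    W    W    W    W    W    W
a=4:    L    W    W    L    W    W
a=5:    W    W    L    W    W    L
Cells with no legal move (terminal, hence L): (0,0).
The remaining L cells, each justified by listing all of its moves:
(0,3): only reaches (0,2)(W), (0,1)(W), all W → L
(1,2): only reaches (0,2)(W), (1,1)(W), (1,0)(W), (0,1)(W), all W → L
(1,5): only reaches (0,5)(W), (1,4)(W), (1,3)(W), (1,1)(W), (0,4)(W), all W → L
(2,1): only reaches (1,1)(W), (0,1)(W), (2,0)(W), (1,0)(W), all W → L
(2,4): only reaches (1,4)(W), (0,4)(W), (2,3)(W), (2,2)(W), (2,0)(W), (1,3)(W), all W → L
(4,0): only reaches (3,0)(W), (2,0)(W), (1,0)(W), all W → L
(4,3): only reaches (3,3)(W), (2,3)(W), (1,3)(W), (4,2)(W), (4,1)(W), (3,2)(W), all W → L
(5,2): only reaches (4,2)(W), (3,2)(W), (2,2)(W), (5,1)(W), (5,0)(W), (4,1)(W), all W → L
(5,5): only reaches (4,5)(W), (3,5)(W), (2,5)(W), (5,4)(W), (5,3)(W), (5,1)(W), (4,4)(W), all W → L
Every other cell has at least one move into one of the L cells above, so it is W.
(5,5): one of the L cells justified above, so L
(1,4): the move to (1,2) reaches an L cell, so W
(2,5): the move to (1,5) reaches an L cell, so W

(5,5): L, (1,4): W, (2,5): W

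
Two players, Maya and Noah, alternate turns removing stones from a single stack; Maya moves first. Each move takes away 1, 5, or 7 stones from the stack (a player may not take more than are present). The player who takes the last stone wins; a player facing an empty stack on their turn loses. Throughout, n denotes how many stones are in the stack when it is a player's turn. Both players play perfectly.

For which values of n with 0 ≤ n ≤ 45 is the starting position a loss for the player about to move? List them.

Build the W/L table. Terminal = L. A non-terminal position is W if it has a move to some L; otherwise it is L.
n=0: no move → L
n=1: can move to 0, which is L ⇒ W
n=2: the only move is to 1(W), a W ⇒ L
n=3: can move to 2, which is L ⇒ W
n=4: the only move is to 3(W), a W ⇒ L
n=5: can move to 4, which is L ⇒ W
n=6: moves to 5(W), 1(W); every one is W ⇒ L
n=7: can move to 6, which is L ⇒ W
n=8: moves to 7(W), 3(W), 1(W); every one is W ⇒ L
n=9: can move to 8, which is L ⇒ W
n=10: moves to 9(W), 5(W), 3(W); every one is W ⇒ L
n=11: can move to 10, which is L ⇒ W
n=12: moves to 11(W), 7(W), 5(W); every one is W ⇒ L
n=13: can move to 12, which is L ⇒ W
n=14: moves to 13(W), 9(W), 7(W); every one is W ⇒ L
n=15: can move to 14, which is L ⇒ W
n=16: moves to 15(W), 11(W), 9(W); every one is W ⇒ L
n=17: can move to 16, which is L ⇒ W
n=18: moves to 17(W), 13(W), 11(W); every one is W ⇒ L
n=19: can move to 18, which is L ⇒ W
n=20: moves to 19(W), 15(W), 13(W); every one is W ⇒ L
n=21: can move to 20, which is L ⇒ W
n=22: moves to 21(W), 17(W), 15(W); every one is W ⇒ L
n=23: can move to 22, which is L ⇒ W
n=24: moves to 23(W), 19(W), 17(W); every one is W ⇒ L
n=25: can move to 24, which is L ⇒ W
n=26: moves to 25(W), 21(W), 19(W); every one is W ⇒ L
n=27: can move to 26, which is L ⇒ W
n=28: moves to 27(W), 23(W), 21(W); every one is W ⇒ L
n=29: can move to 28, which is L ⇒ W
n=30: moves to 29(W), 25(W), 23(W); every one is W ⇒ L
n=31: can move to 30, which is L ⇒ W
n=32: moves to 31(W), 27(W), 25(W); every one is W ⇒ L
n=33: can move to 32, which is L ⇒ W
n=34: moves to 33(W), 29(W), 27(W); every one is W ⇒ L
n=35: can move to 34, which is L ⇒ W
n=36: moves to 35(W), 31(W), 29(W); every one is W ⇒ L
n=37: can move to 36, which is L ⇒ W
n=38: moves to 37(W), 33(W), 31(W); every one is W ⇒ L
n=39: can move to 38, which is L ⇒ W
n=40: moves to 39(W), 35(W), 33(W); every one is W ⇒ L
n=41: can move to 40, which is L ⇒ W
n=42: moves to 41(W), 37(W), 35(W); every one is W ⇒ L
n=43: can move to 42, which is L ⇒ W
n=44: moves to 43(W), 39(W), 37(W); every one is W ⇒ L
n=45: can move to 44, which is L ⇒ W
The losing starting values of n are exactly the entries labelled L in this table (23 of them).

0, 2, 4, 6, 8, 10, 12, 14, 16, 18, 20, 22, 24, 26, 28, 30, 32, 34, 36, 38, 40, 42, 44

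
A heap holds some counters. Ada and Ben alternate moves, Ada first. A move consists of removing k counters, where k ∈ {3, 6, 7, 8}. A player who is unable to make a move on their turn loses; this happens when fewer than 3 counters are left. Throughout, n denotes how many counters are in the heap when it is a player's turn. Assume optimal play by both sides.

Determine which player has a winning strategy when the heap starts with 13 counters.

Build the W/L table. Terminal = L. A non-terminal position is W if it has a move to some L; otherwise it is L.
n=0: no move → L
n=1: no move → L
n=2: no move → L
n=3: reaches L-position 0 → W
n=4: reaches L-position 1 → W
n=5: reaches L-position 2 → W
n=6: reaches L-position 0 → W
n=7: reaches L-position 1 → W
n=8: reaches L-position 2 → W
n=9: reaches L-position 2 → W
n=10: reaches L-position 2 → W
n=11: only reaches 8(W), 5(W), 4(W), 3(W), all W → L
n=12: only reaches 9(W), 6(W), 5(W), 4(W), all W → L
n=13: only reaches 10(W), 7(W), 6(W), 5(W), all W → L
The starting position 13 is L: whatever Ada does, the opponent receives a W position.

Ben wins.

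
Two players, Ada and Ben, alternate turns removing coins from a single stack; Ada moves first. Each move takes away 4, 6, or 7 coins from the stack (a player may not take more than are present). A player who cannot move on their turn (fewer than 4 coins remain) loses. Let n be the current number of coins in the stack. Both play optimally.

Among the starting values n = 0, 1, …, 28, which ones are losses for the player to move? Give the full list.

Label each position W (a win for the player to move) or L (a loss). A position with no legal move is L; any other position is W exactly when some move reaches an L, and L when every move reaches a W.
n=0: no move → L
n=1: no move → L
n=2: no move → L
n=3: no move → L
n=4: can move to 0, which is L ⇒ W
n=5: can move to 1, which is L ⇒ W
n=6: can move to 2, which is L ⇒ W
n=7: can move to 3, which is L ⇒ W
n=8: can move to 2, which is L ⇒ W
n=9: can move to 3, which is L ⇒ W
n=10: can move to 3, which is L ⇒ W
n=11: moves to 7(W), 5(W), 4(W); every one is W ⇒ L
n=12: moves to 8(W), 6(W), 5(W); every one is W ⇒ L
n=13: moves to 9(W), 7(W), 6(W); every one is W ⇒ L
n=14: moves to 10(W), 8(W), 7(W); every one is W ⇒ L
n=15: can move to 11, which is L ⇒ W
n=16: can move to 12, which is L ⇒ W
n=17: can move to 13, which is L ⇒ W
n=18: can move to 14, which is L ⇒ W
n=19: can move to 13, which is L ⇒ W
n=20: can move to 14, which is L ⇒ W
n=21: can move to 14, which is L ⇒ W
n=22: moves to 18(W), 16(W), 15(W); every one is W ⇒ L
n=23: moves to 19(W), 17(W), 16(W); every one is W ⇒ L
n=24: moves to 20(W), 18(W), 17(W); every one is W ⇒ L
n=25: moves to 21(W), 19(W), 18(W); every one is W ⇒ L
n=26: can move to 22, which is L ⇒ W
n=27: can move to 23, which is L ⇒ W
n=28: can move to 24, which is L ⇒ W
The losing starting values of n are exactly the entries labelled L in this table (12 of them).

0, 1, 2, 3, 11, 12, 13, 14, 22, 23, 24, 25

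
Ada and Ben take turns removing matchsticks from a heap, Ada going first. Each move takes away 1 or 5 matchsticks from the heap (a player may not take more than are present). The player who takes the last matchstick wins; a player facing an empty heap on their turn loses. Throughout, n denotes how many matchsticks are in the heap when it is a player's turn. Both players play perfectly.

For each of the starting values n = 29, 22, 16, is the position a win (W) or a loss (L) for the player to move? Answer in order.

29: W, 22: L, 16: L

Use the standard recursion: the mover loses at a terminal position; elsewhere, the mover wins exactly when some move hands the opponent an L position.
n=0: no move → L
n=1: W (go to 0, an L position)
n=2: L (sole option 1(W) is W)
n=3: W (go to 2, an L position)
n=4: L (sole option 3(W) is W)
n=5: W (go to 4, an L position)
n=6: L (options 5(W), 1(W) are all W)
n=7: W (go to 6, an L position)
n=8: L (options 7(W), 3(W) are all W)
n=9: W (go to 8, an L position)
n=10: L (options 9(W), 5(W) are all W)
n=11: W (go to 10, an L position)
n=12: L (options 11(W), 7(W) are all W)
n=13: W (go to 12, an L position)
n=14: L (options 13(W), 9(W) are all W)
n=15: W (go to 14, an L position)
n=16: L (options 15(W), 11(W) are all W)
n=17: W (go to 16, an L position)
n=18: L (options 17(W), 13(W) are all W)
n=19: W (go to 18, an L position)
n=20: L (options 19(W), 15(W) are all W)
n=21: W (go to 20, an L position)
n=22: L (options 21(W), 17(W) are all W)
n=23: W (go to 22, an L position)
n=24: L (options 23(W), 19(W) are all W)
n=25: W (go to 24, an L position)
n=26: L (options 25(W), 21(W) are all W)
n=27: W (go to 26, an L position)
n=28: L (options 27(W), 23(W) are all W)
n=29: W (go to 28, an L position)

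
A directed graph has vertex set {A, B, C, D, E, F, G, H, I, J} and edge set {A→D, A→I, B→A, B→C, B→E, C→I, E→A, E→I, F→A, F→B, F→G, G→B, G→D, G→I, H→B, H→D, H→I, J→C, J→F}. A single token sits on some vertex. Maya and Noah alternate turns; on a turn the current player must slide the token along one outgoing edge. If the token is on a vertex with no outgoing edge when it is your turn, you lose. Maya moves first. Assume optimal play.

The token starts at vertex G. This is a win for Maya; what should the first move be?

Use the standard recursion: the mover loses at a terminal position; elsewhere, the mover wins exactly when some move hands the opponent an L position.
Every edge goes from a vertex to one that appears earlier in the order D, I, A, C, E, B, G, F, J, H, so processing vertices in that order labels each vertex after all of its successors.
D: no outgoing edge → L
I: no outgoing edge → L
A: →I(L), so W
C: →I(L), so W
E: →I(L), so W
B: →E(W), C(W), A(W) — all W, so L
G: →B(L), so W
F: →B(L), so W
J: →F(W), C(W) — all W, so L
H: →B(L), so W
From G, the L positions reachable in one move are: B, I, D. Any move reaching one of these is winning.

Move to B.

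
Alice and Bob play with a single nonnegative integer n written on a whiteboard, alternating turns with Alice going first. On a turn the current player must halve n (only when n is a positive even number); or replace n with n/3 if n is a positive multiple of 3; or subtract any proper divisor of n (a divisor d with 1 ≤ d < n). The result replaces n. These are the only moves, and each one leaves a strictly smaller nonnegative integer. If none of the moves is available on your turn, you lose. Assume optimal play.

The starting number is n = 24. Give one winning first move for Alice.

Move to 23.

Build the W/L table. Terminal = L. A non-terminal position is W if it has a move to some L; otherwise it is L.
n=0: no move → L
n=1: no move → L
n=2: can move to 1, which is L ⇒ W
n=3: can move to 1, which is L ⇒ W
n=4: moves to 2(W), 3(W); every one is W ⇒ L
n=5: can move to 4, which is L ⇒ W
n=6: can move to 4, which is L ⇒ W
n=7: the only move is to 6(W), a W ⇒ L
n=8: can move to 4, which is L ⇒ W
n=9: moves to 3(W), 6(W), 8(W); every one is W ⇒ L
n=10: can move to 9, which is L ⇒ W
n=11: the only move is to 10(W), a W ⇒ L
n=12: can move to 4, which is L ⇒ W
n=13: the only move is to 12(W), a W ⇒ L
n=14: can move to 7, which is L ⇒ W
n=15: moves to 5(W), 10(W), 12(W), 14(W); every one is W ⇒ L
n=16: can move to 15, which is L ⇒ W
n=17: the only move is to 16(W), a W ⇒ L
n=18: can move to 9, which is L ⇒ W
n=19: the only move is to 18(W), a W ⇒ L
n=20: can move to 15, which is L ⇒ W
n=21: can move to 7, which is L ⇒ W
n=22: can move to 11, which is L ⇒ W
n=23: the only move is to 22(W), a W ⇒ L
n=24: can move to 23, which is L ⇒ W
From 24, the L positions reachable in one move are: 23.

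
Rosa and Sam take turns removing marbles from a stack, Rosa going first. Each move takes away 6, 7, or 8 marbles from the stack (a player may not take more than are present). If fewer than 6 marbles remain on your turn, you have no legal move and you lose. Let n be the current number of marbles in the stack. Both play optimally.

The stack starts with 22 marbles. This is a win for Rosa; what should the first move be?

Remove 6, leaving 16.

Label each position W (a win for the player to move) or L (a loss). A position with no legal move is L; any other position is W exactly when some move reaches an L, and L when every move reaches a W.
n=0: no move → L
n=1: no move → L
n=2: no move → L
n=3: no move → L
n=4: no move → L
n=5: no move → L
n=6: W (go to 0, an L position)
n=7: W (go to 1, an L position)
n=8: W (go to 2, an L position)
n=9: W (go to 3, an L position)
n=10: W (go to 4, an L position)
n=11: W (go to 5, an L position)
n=12: W (go to 5, an L position)
n=13: W (go to 5, an L position)
n=14: L (options 8(W), 7(W), 6(W) are all W)
n=15: L (options 9(W), 8(W), 7(W) are all W)
n=16: L (options 10(W), 9(W), 8(W) are all W)
n=17: L (options 11(W), 10(W), 9(W) are all W)
n=18: L (options 12(W), 11(W), 10(W) are all W)
n=19: L (options 13(W), 12(W), 11(W) are all W)
n=20: W (go to 14, an L position)
n=21: W (go to 15, an L position)
n=22: W (go to 16, an L position)
From 22, the L positions reachable in one move are: 16, 15, 14. Any move reaching one of these is winning.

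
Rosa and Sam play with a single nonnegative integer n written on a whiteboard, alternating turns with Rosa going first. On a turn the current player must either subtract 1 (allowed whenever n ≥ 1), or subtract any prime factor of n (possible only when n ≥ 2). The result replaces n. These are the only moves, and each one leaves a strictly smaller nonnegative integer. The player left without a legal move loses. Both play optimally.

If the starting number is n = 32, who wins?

Sam wins.

Use the standard recursion: the mover loses at a terminal position; elsewhere, the mover wins exactly when some move hands the opponent an L position.
n=0: no move → L
n=1: can move to 0, which is L ⇒ W
n=2: can move to 0, which is L ⇒ W
n=3: can move to 0, which is L ⇒ W
n=4: moves to 2(W), 3(W); every one is W ⇒ L
n=5: can move to 0, which is L ⇒ W
n=6: can move to 4, which is L ⇒ W
n=7: can move to 0, which is L ⇒ W
n=8: moves to 6(W), 7(W); every one is W ⇒ L
n=9: can move to 8, which is L ⇒ W
n=10: can move to 8, which is L ⇒ W
n=11: can move to 0, which is L ⇒ W
n=12: moves to 9(W), 10(W), 11(W); every one is W ⇒ L
n=13: can move to 0, which is L ⇒ W
n=14: can move to 12, which is L ⇒ W
n=15: can move to 12, which is L ⇒ W
n=16: moves to 14(W), 15(W); every one is W ⇒ L
n=17: can move to 0, which is L ⇒ W
n=18: can move to 16, which is L ⇒ W
n=19: can move to 0, which is L ⇒ W
n=20: moves to 15(W), 18(W), 19(W); every one is W ⇒ L
n=21: can move to 20, which is L ⇒ W
n=22: can move to 20, which is L ⇒ W
n=23: can move to 0, which is L ⇒ W
n=24: moves to 21(W), 22(W), 23(W); every one is W ⇒ L
n=25: can move to 20, which is L ⇒ W
n=26: can move to 24, which is L ⇒ W
n=27: can move to 24, which is L ⇒ W
n=28: moves to 21(W), 26(W), 27(W); every one is W ⇒ L
n=29: can move to 0, which is L ⇒ W
n=30: can move to 28, which is L ⇒ W
n=31: can move to 0, which is L ⇒ W
n=32: moves to 30(W), 31(W); every one is W ⇒ L
Every move from 32 reaches a W position, so the mover loses.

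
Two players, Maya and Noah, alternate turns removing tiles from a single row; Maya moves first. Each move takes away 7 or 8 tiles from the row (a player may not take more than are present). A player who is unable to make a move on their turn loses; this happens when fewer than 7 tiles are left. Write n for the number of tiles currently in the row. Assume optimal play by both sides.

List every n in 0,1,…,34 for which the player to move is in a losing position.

Label each position W (a win for the player to move) or L (a loss). A position with no legal move is L; any other position is W exactly when some move reaches an L, and L when every move reaches a W.
n=0: no move → L
n=1: no move → L
n=2: no move → L
n=3: no move → L
n=4: no move → L
n=5: no move → L
n=6: no move → L
n=7: reaches L-position 0 → W
n=8: reaches L-position 1 → W
n=9: reaches L-position 2 → W
n=10: reaches L-position 3 → W
n=11: reaches L-position 4 → W
n=12: reaches L-position 5 → W
n=13: reaches L-position 6 → W
n=14: reaches L-position 6 → W
n=15: only reaches 8(W), 7(W), all W → L
n=16: only reaches 9(W), 8(W), all W → L
n=17: only reaches 10(W), 9(W), all W → L
n=18: only reaches 11(W), 10(W), all W → L
n=19: only reaches 12(W), 11(W), all W → L
n=20: only reaches 13(W), 12(W), all W → L
n=21: only reaches 14(W), 13(W), all W → L
n=22: reaches L-position 15 → W
n=23: reaches L-position 16 → W
n=24: reaches L-position 17 → W
n=25: reaches L-position 18 → W
n=26: reaches L-position 19 → W
n=27: reaches L-position 20 → W
n=28: reaches L-position 21 → W
n=29: reaches L-position 21 → W
n=30: only reaches 23(W), 22(W), all W → L
n=31: only reaches 24(W), 23(W), all W → L
n=32: only reaches 25(W), 24(W), all W → L
n=33: only reaches 26(W), 25(W), all W → L
n=34: only reaches 27(W), 26(W), all W → L
The losing starting values of n are exactly the entries labelled L in this table (19 of them).

0, 1, 2, 3, 4, 5, 6, 15, 16, 17, 18, 19, 20, 21, 30, 31, 32, 33, 34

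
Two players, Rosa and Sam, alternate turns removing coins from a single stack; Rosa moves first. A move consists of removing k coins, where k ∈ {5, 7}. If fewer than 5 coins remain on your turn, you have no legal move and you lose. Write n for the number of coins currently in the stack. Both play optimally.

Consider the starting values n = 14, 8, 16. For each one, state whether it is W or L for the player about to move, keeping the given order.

14: L, 8: W, 16: L

Use the standard recursion: the mover loses at a terminal position; elsewhere, the mover wins exactly when some move hands the opponent an L position.
n=0: no move → L
n=1: no move → L
n=2: no move → L
n=3: no move → L
n=4: no move → L
n=5: can move to 0, which is L ⇒ W
n=6: can move to 1, which is L ⇒ W
n=7: can move to 2, which is L ⇒ W
n=8: can move to 3, which is L ⇒ W
n=9: can move to 4, which is L ⇒ W
n=10: can move to 3, which is L ⇒ W
n=11: can move to 4, which is L ⇒ W
n=12: moves to 7(W), 5(W); every one is W ⇒ L
n=13: moves to 8(W), 6(W); every one is W ⇒ L
n=14: moves to 9(W), 7(W); every one is W ⇒ L
n=15: moves to 10(W), 8(W); every one is W ⇒ L
n=16: moves to 11(W), 9(W); every one is W ⇒ L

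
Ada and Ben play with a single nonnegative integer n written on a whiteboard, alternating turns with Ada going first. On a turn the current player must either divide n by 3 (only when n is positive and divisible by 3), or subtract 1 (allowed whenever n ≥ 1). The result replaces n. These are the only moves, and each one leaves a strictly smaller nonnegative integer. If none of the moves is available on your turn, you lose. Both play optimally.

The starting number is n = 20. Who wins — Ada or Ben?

Ada wins.

Build the W/L table. Terminal = L. A non-terminal position is W if it has a move to some L; otherwise it is L.
n=0: no move → L
n=1: reaches L-position 0 → W
n=2: only reaches 1(W), which is W → L
n=3: reaches L-position 2 → W
n=4: only reaches 3(W), which is W → L
n=5: reaches L-position 4 → W
n=6: reaches L-position 2 → W
n=7: only reaches 6(W), which is W → L
n=8: reaches L-position 7 → W
n=9: only reaches 3(W), 8(W), all W → L
n=10: reaches L-position 9 → W
n=11: only reaches 10(W), which is W → L
n=12: reaches L-position 4 → W
n=13: only reaches 12(W), which is W → L
n=14: reaches L-position 13 → W
n=15: only reaches 5(W), 14(W), all W → L
n=16: reaches L-position 15 → W
n=17: only reaches 16(W), which is W → L
n=18: reaches L-position 17 → W
n=19: only reaches 18(W), which is W → L
n=20: reaches L-position 19 → W
The starting position 20 is W: Ada should move to 19, handing over an L position.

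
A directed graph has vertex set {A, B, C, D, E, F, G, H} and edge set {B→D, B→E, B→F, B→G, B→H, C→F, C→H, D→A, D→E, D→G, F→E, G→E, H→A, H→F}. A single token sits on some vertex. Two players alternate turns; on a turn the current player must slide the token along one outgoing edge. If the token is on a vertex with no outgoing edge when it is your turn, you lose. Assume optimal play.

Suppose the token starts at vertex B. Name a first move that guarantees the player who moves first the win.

Build the W/L table. Terminal = L. A non-terminal position is W if it has a move to some L; otherwise it is L.
Every edge goes from a vertex to one that appears earlier in the order E, A, F, H, C, G, D, B, so processing vertices in that order labels each vertex after all of its successors.
E: no outgoing edge → L
A: no outgoing edge → L
F: W (go to E, an L position)
H: W (go to A, an L position)
C: L (options H(W), F(W) are all W)
G: W (go to E, an L position)
D: W (go to A, an L position)
B: W (go to E, an L position)
From B, the L positions reachable in one move are: E.

Move to E.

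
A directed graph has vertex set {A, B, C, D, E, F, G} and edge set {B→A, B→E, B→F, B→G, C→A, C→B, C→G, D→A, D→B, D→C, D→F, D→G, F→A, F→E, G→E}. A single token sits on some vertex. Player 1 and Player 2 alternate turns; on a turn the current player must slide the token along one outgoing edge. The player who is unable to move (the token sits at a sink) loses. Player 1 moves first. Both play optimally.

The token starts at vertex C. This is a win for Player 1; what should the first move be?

Move to A.

Classify positions by backward induction: terminal positions (no move available) are L. From any other position, the mover wins iff some move reaches an L.
Every edge goes from a vertex to one that appears earlier in the order E, A, F, G, B, C, D, so processing vertices in that order labels each vertex after all of its successors.
E: no outgoing edge → L
A: no outgoing edge → L
F: reaches L-position A → W
G: reaches L-position E → W
B: reaches L-position A → W
C: reaches L-position A → W
D: reaches L-position A → W
From C, the L positions reachable in one move are: A.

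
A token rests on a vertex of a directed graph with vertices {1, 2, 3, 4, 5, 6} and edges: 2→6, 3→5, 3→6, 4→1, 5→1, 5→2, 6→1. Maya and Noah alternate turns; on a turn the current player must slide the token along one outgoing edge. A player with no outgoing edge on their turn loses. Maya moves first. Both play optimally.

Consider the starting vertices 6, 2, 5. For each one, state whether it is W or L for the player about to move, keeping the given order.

6: W, 2: L, 5: W

Use the standard recursion: the mover loses at a terminal position; elsewhere, the mover wins exactly when some move hands the opponent an L position.
Every edge goes from a vertex to one that appears earlier in the order 1, 6, 2, 5, 4, 3, so processing vertices in that order labels each vertex after all of its successors.
1: no outgoing edge → L
6: →1(L), so W
2: →6(W) only, which is W, so L
5: →2(L), so W
4: →1(L), so W
3: →5(W), 6(W) — all W, so L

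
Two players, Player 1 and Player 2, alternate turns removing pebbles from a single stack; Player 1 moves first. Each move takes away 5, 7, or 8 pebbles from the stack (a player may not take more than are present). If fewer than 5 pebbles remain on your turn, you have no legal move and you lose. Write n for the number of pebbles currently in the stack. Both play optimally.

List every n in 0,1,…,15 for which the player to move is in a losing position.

0, 1, 2, 3, 4, 13, 14, 15

Use the standard recursion: the mover loses at a terminal position; elsewhere, the mover wins exactly when some move hands the opponent an L position.
n=0: no move → L
n=1: no move → L
n=2: no move → L
n=3: no move → L
n=4: no move → L
n=5: →0(L), so W
n=6: →1(L), so W
n=7: →2(L), so W
n=8: →3(L), so W
n=9: →4(L), so W
n=10: →3(L), so W
n=11: →4(L), so W
n=12: →4(L), so W
n=13: →8(W), 6(W), 5(W) — all W, so L
n=14: →9(W), 7(W), 6(W) — all W, so L
n=15: →10(W), 8(W), 7(W) — all W, so L
Reading off the rows marked L gives the requested list; there are 8 such values of n.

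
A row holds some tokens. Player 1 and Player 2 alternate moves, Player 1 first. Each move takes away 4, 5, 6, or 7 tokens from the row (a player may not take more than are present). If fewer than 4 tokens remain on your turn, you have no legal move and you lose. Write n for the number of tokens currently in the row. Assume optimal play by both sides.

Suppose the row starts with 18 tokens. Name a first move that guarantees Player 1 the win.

Build the W/L table. Terminal = L. A non-terminal position is W if it has a move to some L; otherwise it is L.
n=0: no move → L
n=1: no move → L
n=2: no move → L
n=3: no move → L
n=4: →0(L), so W
n=5: →1(L), so W
n=6: →2(L), so W
n=7: →3(L), so W
n=8: →3(L), so W
n=9: →3(L), so W
n=10: →3(L), so W
n=11: →7(W), 6(W), 5(W), 4(W) — all W, so L
n=12: →8(W), 7(W), 6(W), 5(W) — all W, so L
n=13: →9(W), 8(W), 7(W), 6(W) — all W, so L
n=14: →10(W), 9(W), 8(W), 7(W) — all W, so L
n=15: →11(L), so W
n=16: →12(L), so W
n=17: →13(L), so W
n=18: →14(L), so W
From 18, the L positions reachable in one move are: 14, 13, 12, 11. Any move reaching one of these is winning.

Remove 4, leaving 14.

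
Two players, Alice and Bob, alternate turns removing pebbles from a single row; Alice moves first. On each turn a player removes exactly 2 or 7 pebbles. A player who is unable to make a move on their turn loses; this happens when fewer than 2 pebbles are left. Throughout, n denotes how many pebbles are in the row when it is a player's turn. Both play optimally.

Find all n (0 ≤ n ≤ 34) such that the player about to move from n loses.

Classify positions by backward induction: terminal positions (no move available) are L. From any other position, the mover wins iff some move reaches an L.
n=0: no move → L
n=1: no move → L
n=2: W (go to 0, an L position)
n=3: W (go to 1, an L position)
n=4: L (sole option 2(W) is W)
n=5: L (sole option 3(W) is W)
n=6: W (go to 4, an L position)
n=7: W (go to 5, an L position)
n=8: W (go to 1, an L position)
n=9: L (options 7(W), 2(W) are all W)
n=10: L (options 8(W), 3(W) are all W)
n=11: W (go to 9, an L position)
n=12: W (go to 10, an L position)
n=13: L (options 11(W), 6(W) are all W)
n=14: L (options 12(W), 7(W) are all W)
n=15: W (go to 13, an L position)
n=16: W (go to 14, an L position)
n=17: W (go to 10, an L position)
n=18: L (options 16(W), 11(W) are all W)
n=19: L (options 17(W), 12(W) are all W)
n=20: W (go to 18, an L position)
n=21: W (go to 19, an L position)
n=22: L (options 20(W), 15(W) are all W)
n=23: L (options 21(W), 16(W) are all W)
n=24: W (go to 22, an L position)
n=25: W (go to 23, an L position)
n=26: W (go to 19, an L position)
n=27: L (options 25(W), 20(W) are all W)
n=28: L (options 26(W), 21(W) are all W)
n=29: W (go to 27, an L position)
n=30: W (go to 28, an L position)
n=31: L (options 29(W), 24(W) are all W)
n=32: L (options 30(W), 25(W) are all W)
n=33: W (go to 31, an L position)
n=34: W (go to 32, an L position)
The losing starting values of n are exactly the entries labelled L in this table (16 of them).

0, 1, 4, 5, 9, 10, 13, 14, 18, 19, 22, 23, 27, 28, 31, 32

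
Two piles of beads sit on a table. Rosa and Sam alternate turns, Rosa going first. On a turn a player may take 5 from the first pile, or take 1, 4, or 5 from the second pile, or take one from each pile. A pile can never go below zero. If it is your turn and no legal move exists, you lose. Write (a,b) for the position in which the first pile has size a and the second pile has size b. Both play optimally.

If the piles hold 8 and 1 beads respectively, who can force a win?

Sam wins.

Classify positions by backward induction: terminal positions (no move available) are L. From any other position, the mover wins iff some move reaches an L.
No move ever increases a pile, so every position that can arise here has a ≤ 8 and b ≤ 1; it is enough to label the cells with 0 ≤ a ≤ 8 and 0 ≤ b ≤ 1.
Every move lowers a or b (never raises either), so fill the grid row by row in increasing a, and left to right within a row: each cell's successors are then already labelled.
      b=0  b=1
a=0:    L    W
a=1:    L    W
a=2:    L    W
a=3:    L    W
a=4:    L    W
a=5:    W    W
a=6:    W    L
a=7:    W    L
a=8:    W    L
Cells with no legal move (terminal, hence L): (0,0), (1,0), (2,0), (3,0), (4,0).
The remaining L cells, each justified by listing all of its moves:
(6,1): L (options (1,1)(W), (6,0)(W), (5,0)(W) are all W)
(7,1): L (options (2,1)(W), (7,0)(W), (6,0)(W) are all W)
(8,1): L (options (3,1)(W), (8,0)(W), (7,0)(W) are all W)
Every other cell has at least one move into one of the L cells above, so it is W.
The starting position (8,1) is L: whatever Rosa does, the opponent receives a W position.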